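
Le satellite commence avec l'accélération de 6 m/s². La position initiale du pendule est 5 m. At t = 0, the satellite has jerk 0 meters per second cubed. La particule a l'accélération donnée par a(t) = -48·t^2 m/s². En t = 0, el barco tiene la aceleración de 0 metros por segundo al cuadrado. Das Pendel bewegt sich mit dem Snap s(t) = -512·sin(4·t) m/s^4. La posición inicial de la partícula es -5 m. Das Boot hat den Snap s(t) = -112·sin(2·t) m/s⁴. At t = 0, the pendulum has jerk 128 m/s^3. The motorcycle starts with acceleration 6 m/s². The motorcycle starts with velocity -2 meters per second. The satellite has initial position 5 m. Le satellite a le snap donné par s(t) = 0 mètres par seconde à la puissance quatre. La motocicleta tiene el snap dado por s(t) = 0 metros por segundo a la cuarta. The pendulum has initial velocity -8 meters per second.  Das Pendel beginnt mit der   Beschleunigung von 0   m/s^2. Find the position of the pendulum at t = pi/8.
To find the answer, we compute 4 antiderivatives of s(t) = -512·sin(4·t). The antiderivative of snap, with j(0) = 128, gives jerk: j(t) = 128·cos(4·t). Taking ∫j(t)dt and applying a(0) = 0, we find a(t) = 32·sin(4·t). The integral of acceleration is velocity. Using v(0) = -8, we get v(t) = -8·cos(4·t). The antiderivative of velocity, with x(0) = 5, gives position: x(t) = 5 - 2·sin(4·t). We have position x(t) = 5 - 2·sin(4·t). Substituting t = pi/8: x(pi/8) = 3.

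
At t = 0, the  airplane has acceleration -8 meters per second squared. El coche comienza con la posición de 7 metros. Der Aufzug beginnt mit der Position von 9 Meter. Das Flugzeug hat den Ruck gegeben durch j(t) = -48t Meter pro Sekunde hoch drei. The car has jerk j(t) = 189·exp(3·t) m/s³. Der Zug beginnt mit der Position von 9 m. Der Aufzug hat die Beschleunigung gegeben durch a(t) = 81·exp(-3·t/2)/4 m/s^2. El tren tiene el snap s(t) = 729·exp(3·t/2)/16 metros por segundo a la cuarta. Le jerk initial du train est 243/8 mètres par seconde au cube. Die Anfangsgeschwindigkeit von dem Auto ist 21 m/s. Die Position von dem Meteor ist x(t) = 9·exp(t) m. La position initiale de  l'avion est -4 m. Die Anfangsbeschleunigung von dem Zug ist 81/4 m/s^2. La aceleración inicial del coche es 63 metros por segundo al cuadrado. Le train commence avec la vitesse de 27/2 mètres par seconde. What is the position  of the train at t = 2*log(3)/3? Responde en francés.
Nous devons trouver l'intégrale de notre équation du snap s(t) = 729·exp(3·t/2)/16 4 fois. En prenant ∫s(t)dt et en appliquant j(0) = 243/8, nous trouvons j(t) = 243·exp(3·t/2)/8. En intégrant le jerk et en utilisant la condition initiale a(0) = 81/4, nous obtenons a(t) = 81·exp(3·t/2)/4. La primitive de l'accélération, avec v(0) = 27/2, donne la vitesse: v(t) = 27·exp(3·t/2)/2. En prenant ∫v(t)dt et en appliquant x(0) = 9, nous trouvons x(t) = 9·exp(3·t/2). Nous avons la position x(t) = 9·exp(3·t/2). En substituant t = 2*log(3)/3: x(2*log(3)/3) = 27.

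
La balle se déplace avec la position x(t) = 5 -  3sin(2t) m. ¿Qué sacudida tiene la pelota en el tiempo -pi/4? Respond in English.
To solve this, we need to take 3 derivatives of our position equation x(t) = 5 - 3·sin(2·t). The derivative of position gives velocity: v(t) = -6·cos(2·t). Taking d/dt of v(t), we find a(t) = 12·sin(2·t). Differentiating acceleration, we get jerk: j(t) = 24·cos(2·t). Using j(t) = 24·cos(2·t) and substituting t = -pi/4, we find j = 0.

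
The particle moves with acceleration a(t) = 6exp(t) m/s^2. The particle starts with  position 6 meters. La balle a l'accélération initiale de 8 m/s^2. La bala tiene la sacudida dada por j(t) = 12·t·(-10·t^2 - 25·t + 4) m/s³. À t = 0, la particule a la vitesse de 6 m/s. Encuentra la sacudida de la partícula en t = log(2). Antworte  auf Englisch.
Starting from acceleration a(t) = 6·exp(t), we take 1 derivative. Taking d/dt of a(t), we find j(t) = 6·exp(t). Using j(t) = 6·exp(t) and substituting t = log(2), we find j = 12.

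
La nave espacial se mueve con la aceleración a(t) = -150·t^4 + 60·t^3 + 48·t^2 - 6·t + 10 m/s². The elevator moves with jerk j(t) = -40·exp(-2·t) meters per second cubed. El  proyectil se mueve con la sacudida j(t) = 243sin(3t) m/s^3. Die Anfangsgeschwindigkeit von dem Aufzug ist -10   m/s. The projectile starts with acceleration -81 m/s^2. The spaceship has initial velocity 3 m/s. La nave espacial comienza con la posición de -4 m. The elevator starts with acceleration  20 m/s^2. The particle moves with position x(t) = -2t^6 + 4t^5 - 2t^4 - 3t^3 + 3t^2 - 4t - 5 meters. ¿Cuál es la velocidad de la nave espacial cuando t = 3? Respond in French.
Nous devons intégrer notre équation de l'accélération a(t) = -150·t^4 + 60·t^3 + 48·t^2 - 6·t + 10 1 fois. En prenant ∫a(t)dt et en appliquant v(0) = 3, nous trouvons v(t) = -30·t^5 + 15·t^4 + 16·t^3 - 3·t^2 + 10·t + 3. En utilisant v(t) = -30·t^5 + 15·t^4 + 16·t^3 - 3·t^2 + 10·t + 3 et en substituant t = 3, nous trouvons v = -5637.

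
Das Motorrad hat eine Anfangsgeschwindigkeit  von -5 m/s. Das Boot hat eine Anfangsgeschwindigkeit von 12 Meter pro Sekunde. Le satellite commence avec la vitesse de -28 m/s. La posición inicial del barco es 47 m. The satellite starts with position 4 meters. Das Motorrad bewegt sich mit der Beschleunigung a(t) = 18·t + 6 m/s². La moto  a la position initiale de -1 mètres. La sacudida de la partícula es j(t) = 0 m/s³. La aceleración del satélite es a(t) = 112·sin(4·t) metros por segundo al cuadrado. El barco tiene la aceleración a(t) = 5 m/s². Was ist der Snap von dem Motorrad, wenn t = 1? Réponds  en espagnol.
Para resolver esto, necesitamos tomar 2 derivadas de nuestra ecuación de la aceleración a(t) = 18·t + 6. Tomando d/dt de a(t), encontramos j(t) = 18. La derivada de la sacudida da el snap: s(t) = 0. De la ecuación del snap s(t) = 0, sustituimos t = 1 para obtener s = 0.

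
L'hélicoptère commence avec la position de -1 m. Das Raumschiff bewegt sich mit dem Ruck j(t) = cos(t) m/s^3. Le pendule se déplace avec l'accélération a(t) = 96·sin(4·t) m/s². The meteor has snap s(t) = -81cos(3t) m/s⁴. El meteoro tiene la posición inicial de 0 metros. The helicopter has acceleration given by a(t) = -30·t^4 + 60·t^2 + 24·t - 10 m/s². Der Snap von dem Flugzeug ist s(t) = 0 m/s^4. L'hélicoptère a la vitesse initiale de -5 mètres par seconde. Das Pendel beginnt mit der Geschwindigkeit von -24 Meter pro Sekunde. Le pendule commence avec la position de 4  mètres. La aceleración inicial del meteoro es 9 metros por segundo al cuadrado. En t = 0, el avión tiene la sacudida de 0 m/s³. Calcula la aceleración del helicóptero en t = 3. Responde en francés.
En utilisant a(t) = -30·t^4 + 60·t^2 + 24·t - 10 et en substituant t = 3, nous trouvons a = -1828.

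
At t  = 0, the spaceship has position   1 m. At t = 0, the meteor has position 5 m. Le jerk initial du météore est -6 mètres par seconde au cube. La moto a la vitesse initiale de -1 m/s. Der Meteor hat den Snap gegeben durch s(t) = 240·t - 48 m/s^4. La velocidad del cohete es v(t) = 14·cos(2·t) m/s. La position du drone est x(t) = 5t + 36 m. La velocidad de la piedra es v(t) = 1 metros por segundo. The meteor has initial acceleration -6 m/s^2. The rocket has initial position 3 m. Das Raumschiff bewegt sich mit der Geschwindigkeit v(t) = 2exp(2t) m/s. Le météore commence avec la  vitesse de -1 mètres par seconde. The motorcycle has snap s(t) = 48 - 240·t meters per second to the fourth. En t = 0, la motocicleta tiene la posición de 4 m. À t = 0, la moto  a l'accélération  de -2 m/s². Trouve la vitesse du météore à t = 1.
Pour résoudre ceci, nous devons prendre 3 intégrales de notre équation du snap s(t) = 240·t - 48. En intégrant le snap et en utilisant la condition initiale j(0) = -6, nous obtenons j(t) = 120·t^2 - 48·t - 6. La primitive du jerk est l'accélération. En utilisant a(0) = -6, nous obtenons a(t) = 40·t^3 - 24·t^2 - 6·t - 6. En intégrant l'accélération et en utilisant la condition initiale v(0) = -1, nous obtenons v(t) = 10·t^4 - 8·t^3 - 3·t^2 - 6·t - 1. De l'équation de la vitesse v(t) = 10·t^4 - 8·t^3 - 3·t^2 - 6·t - 1, nous substituons t = 1 pour obtenir v = -8.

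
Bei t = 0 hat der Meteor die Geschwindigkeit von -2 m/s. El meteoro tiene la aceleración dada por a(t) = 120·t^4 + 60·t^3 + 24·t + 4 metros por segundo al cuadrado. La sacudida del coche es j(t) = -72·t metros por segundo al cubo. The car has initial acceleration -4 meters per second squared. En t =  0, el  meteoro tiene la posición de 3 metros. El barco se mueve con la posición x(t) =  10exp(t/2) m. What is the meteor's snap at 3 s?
To solve this, we need to take 2 derivatives of our acceleration equation a(t) = 120·t^4 + 60·t^3 + 24·t + 4. Taking d/dt of a(t), we find j(t) = 480·t^3 + 180·t^2 + 24. The derivative of jerk gives snap: s(t) = 1440·t^2 + 360·t. Using s(t) = 1440·t^2 + 360·t and substituting t = 3, we find s = 14040.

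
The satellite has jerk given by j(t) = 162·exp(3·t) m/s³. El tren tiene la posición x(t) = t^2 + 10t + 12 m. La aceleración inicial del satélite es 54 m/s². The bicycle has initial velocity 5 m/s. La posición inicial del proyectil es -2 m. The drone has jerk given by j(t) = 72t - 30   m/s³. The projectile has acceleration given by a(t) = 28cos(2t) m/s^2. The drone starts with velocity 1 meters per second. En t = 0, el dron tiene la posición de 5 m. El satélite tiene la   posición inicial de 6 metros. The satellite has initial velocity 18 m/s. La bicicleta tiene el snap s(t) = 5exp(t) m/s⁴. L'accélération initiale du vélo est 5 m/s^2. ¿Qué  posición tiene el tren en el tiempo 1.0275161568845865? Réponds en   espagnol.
De la ecuación de la posición x(t) = t^2 + 10·t + 12, sustituimos t = 1.0275161568845865 para obtener x = 23.3309510215047.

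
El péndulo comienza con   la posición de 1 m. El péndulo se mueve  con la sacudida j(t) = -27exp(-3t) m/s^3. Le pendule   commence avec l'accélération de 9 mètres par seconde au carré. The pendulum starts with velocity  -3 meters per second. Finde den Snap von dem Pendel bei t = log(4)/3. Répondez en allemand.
Wir müssen unsere Gleichung für den Ruck j(t) = -27·exp(-3·t) 1-mal ableiten. Mit d/dt von j(t) finden wir s(t) = 81·exp(-3·t). Mit s(t) = 81·exp(-3·t) und Einsetzen von t = log(4)/3, finden wir s = 81/4.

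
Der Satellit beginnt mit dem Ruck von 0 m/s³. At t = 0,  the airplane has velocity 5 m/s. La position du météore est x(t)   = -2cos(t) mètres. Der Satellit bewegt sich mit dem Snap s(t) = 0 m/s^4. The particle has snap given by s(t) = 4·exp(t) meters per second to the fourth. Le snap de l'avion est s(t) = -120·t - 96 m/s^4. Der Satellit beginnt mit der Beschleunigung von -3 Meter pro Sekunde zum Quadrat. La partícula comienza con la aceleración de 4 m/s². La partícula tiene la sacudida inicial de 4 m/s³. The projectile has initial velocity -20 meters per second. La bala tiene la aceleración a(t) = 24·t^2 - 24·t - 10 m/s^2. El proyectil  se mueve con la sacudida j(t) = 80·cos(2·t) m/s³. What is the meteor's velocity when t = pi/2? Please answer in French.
Pour résoudre ceci, nous devons prendre 1 dérivée de notre équation de la position x(t) = -2·cos(t). La dérivée de la position donne la vitesse: v(t) = 2·sin(t). Nous avons la vitesse v(t) = 2·sin(t). En substituant t = pi/2: v(pi/2) = 2.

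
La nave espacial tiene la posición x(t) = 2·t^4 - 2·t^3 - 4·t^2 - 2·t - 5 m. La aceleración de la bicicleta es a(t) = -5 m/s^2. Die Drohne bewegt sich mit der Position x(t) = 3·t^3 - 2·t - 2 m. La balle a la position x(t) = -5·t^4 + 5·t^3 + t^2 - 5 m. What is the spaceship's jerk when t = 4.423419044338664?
To solve this, we need to take 3 derivatives of our position equation x(t) = 2·t^4 - 2·t^3 - 4·t^2 - 2·t - 5. Differentiating position, we get velocity: v(t) = 8·t^3 - 6·t^2 - 8·t - 2. Differentiating velocity, we get acceleration: a(t) = 24·t^2 - 12·t - 8. The derivative of acceleration gives jerk: j(t) = 48·t - 12. From the given jerk equation j(t) = 48·t - 12, we substitute t = 4.423419044338664 to get j = 200.324114128256.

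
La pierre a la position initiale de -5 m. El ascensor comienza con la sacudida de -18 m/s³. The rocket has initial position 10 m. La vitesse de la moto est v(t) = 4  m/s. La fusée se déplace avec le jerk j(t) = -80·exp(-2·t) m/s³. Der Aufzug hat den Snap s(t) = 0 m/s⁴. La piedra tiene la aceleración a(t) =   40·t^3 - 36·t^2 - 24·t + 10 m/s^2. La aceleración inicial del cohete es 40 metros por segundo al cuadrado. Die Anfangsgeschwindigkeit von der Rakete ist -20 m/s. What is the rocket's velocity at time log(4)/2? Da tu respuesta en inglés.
To solve this, we need to take 2 integrals of our jerk equation j(t) = -80·exp(-2·t). The antiderivative of jerk, with a(0) = 40, gives acceleration: a(t) = 40·exp(-2·t). Taking ∫a(t)dt and applying v(0) = -20, we find v(t) = -20·exp(-2·t). From the given velocity equation v(t) = -20·exp(-2·t), we substitute t = log(4)/2 to get v = -5.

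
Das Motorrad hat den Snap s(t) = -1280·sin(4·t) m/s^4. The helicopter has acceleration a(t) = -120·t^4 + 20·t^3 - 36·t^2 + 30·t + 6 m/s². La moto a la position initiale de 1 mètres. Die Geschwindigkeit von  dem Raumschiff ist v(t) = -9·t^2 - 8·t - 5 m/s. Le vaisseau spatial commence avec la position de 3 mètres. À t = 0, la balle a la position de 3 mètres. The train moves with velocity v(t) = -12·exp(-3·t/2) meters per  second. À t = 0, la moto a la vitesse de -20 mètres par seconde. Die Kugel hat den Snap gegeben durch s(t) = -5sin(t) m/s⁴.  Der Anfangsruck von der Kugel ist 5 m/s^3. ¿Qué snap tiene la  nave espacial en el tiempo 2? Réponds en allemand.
Ausgehend von der Geschwindigkeit v(t) = -9·t^2 - 8·t - 5, nehmen wir 3 Ableitungen. Die Ableitung von der Geschwindigkeit ergibt die Beschleunigung: a(t) = -18·t - 8. Durch Ableiten von der Beschleunigung erhalten wir den Ruck: j(t) = -18. Die Ableitung von dem Ruck ergibt den Snap: s(t) = 0. Aus der Gleichung für den Snap s(t) = 0, setzen wir t = 2 ein und erhalten s = 0.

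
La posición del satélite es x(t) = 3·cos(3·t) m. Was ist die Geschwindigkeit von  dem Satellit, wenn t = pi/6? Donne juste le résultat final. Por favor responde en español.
La respuesta es -9.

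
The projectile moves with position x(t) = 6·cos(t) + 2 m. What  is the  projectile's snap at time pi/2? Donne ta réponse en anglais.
Starting from position x(t) = 6·cos(t) + 2, we take 4 derivatives. The derivative of position gives velocity: v(t) = -6·sin(t). Taking d/dt of v(t), we find a(t) = -6·cos(t). Differentiating acceleration, we get jerk: j(t) = 6·sin(t). The derivative of jerk gives snap: s(t) = 6·cos(t). Using s(t) = 6·cos(t) and substituting t = pi/2, we find s = 0.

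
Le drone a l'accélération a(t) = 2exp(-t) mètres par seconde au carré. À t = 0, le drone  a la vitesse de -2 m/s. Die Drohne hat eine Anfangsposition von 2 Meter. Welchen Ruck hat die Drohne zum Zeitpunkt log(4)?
Um dies zu lösen, müssen wir 1 Ableitung unserer Gleichung für die Beschleunigung a(t) = 2·exp(-t) nehmen. Die Ableitung von der Beschleunigung ergibt den Ruck: j(t) = -2·exp(-t). Wir haben den Ruck j(t) = -2·exp(-t). Durch Einsetzen von t = log(4): j(log(4)) = -1/2.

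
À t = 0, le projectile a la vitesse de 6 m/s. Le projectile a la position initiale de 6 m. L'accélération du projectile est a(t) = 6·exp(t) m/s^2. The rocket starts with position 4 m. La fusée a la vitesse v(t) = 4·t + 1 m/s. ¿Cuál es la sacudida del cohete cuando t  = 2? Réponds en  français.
En partant de la vitesse v(t) = 4·t + 1, nous prenons 2 dérivées. En prenant d/dt de v(t), nous trouvons a(t) = 4. En prenant d/dt de a(t), nous trouvons j(t) = 0. En utilisant j(t) = 0 et en substituant t = 2, nous trouvons j = 0.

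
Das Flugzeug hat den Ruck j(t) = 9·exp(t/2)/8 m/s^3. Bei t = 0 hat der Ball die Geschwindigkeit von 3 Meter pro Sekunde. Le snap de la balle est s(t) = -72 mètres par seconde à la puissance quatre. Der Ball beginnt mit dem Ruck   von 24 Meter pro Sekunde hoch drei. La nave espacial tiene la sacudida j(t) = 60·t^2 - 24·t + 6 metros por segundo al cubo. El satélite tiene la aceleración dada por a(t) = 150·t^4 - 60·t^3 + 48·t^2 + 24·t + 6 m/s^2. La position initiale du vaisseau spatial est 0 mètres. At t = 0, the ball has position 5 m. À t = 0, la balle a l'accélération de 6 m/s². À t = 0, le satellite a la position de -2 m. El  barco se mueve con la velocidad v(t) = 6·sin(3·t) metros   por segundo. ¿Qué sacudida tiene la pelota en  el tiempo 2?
Para resolver esto, necesitamos tomar 1 antiderivada de nuestra ecuación del snap s(t) = -72. Tomando ∫s(t)dt y aplicando j(0) = 24, encontramos j(t) = 24 - 72·t. Usando j(t) = 24 - 72·t y sustituyendo t = 2, encontramos j = -120.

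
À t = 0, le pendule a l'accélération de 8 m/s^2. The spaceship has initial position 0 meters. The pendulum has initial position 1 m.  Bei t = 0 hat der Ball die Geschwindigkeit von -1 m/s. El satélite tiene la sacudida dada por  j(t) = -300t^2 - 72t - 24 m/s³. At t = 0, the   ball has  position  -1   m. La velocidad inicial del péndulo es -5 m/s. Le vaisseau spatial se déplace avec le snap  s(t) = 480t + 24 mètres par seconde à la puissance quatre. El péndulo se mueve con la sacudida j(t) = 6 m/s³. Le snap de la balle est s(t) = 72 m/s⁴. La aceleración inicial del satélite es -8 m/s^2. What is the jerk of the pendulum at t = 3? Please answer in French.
Nous avons le jerk j(t) = 6. En substituant t = 3: j(3) = 6.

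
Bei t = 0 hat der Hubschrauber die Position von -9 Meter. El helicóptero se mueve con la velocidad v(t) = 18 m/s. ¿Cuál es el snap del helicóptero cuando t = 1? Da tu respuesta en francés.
Pour résoudre ceci, nous devons prendre 3 dérivées de notre équation de la vitesse v(t) = 18. La dérivée de la vitesse donne l'accélération: a(t) = 0. En prenant d/dt de a(t), nous trouvons j(t) = 0. La dérivée du jerk donne le snap: s(t) = 0. De l'équation du snap s(t) = 0, nous substituons t = 1 pour obtenir s = 0.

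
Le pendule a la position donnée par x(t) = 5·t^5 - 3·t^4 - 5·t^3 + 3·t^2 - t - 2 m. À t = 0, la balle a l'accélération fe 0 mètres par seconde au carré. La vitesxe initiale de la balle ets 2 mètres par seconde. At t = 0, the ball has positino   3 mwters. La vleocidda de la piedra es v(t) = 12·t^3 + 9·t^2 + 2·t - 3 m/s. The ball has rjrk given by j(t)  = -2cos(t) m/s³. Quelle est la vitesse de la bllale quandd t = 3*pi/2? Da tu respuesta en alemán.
Um dies zu lösen, müssen wir 2 Integrale unserer Gleichung für den Ruck j(t) = -2·cos(t) finden. Die Stammfunktion von dem Ruck, mit a(0) = 0, ergibt die Beschleunigung: a(t) = -2·sin(t). Die Stammfunktion von der Beschleunigung ist die Geschwindigkeit. Mit v(0) = 2 erhalten wir v(t) = 2·cos(t). Wir haben die Geschwindigkeit v(t) = 2·cos(t). Durch Einsetzen von t = 3*pi/2: v(3*pi/2) = 0.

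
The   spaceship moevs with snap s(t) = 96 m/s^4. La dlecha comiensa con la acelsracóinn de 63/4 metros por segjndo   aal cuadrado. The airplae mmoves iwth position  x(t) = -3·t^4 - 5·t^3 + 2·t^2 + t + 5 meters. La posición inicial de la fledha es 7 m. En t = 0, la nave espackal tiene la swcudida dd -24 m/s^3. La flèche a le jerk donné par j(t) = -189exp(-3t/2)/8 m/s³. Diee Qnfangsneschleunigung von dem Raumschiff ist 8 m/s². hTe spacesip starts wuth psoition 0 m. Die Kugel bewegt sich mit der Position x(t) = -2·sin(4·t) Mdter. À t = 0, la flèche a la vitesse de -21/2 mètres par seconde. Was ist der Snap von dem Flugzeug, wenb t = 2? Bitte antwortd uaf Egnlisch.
To solve this, we need to take 4 derivatives of our position equation x(t) = -3·t^4 - 5·t^3 + 2·t^2 + t + 5. The derivative of position gives velocity: v(t) = -12·t^3 - 15·t^2 + 4·t + 1. Taking d/dt of v(t), we find a(t) = -36·t^2 - 30·t + 4. The derivative of acceleration gives jerk: j(t) = -72·t - 30. Differentiating jerk, we get snap: s(t) = -72. From the given snap equation s(t) = -72, we substitute t = 2 to get s = -72.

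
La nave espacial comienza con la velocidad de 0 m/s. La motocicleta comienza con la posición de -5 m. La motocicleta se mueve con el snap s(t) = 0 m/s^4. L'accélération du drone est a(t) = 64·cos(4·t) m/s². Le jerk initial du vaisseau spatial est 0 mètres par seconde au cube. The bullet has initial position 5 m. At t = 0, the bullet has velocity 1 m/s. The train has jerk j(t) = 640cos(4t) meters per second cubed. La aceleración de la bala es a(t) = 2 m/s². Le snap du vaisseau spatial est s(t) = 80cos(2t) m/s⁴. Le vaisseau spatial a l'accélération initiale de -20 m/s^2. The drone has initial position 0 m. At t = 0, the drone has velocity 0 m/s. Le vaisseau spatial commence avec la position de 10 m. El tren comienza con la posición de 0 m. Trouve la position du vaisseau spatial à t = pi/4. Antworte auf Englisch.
To solve this, we need to take 4 integrals of our snap equation s(t) = 80·cos(2·t). Finding the integral of s(t) and using j(0) = 0: j(t) = 40·sin(2·t). Finding the antiderivative of j(t) and using a(0) = -20: a(t) = -20·cos(2·t). The integral of acceleration is velocity. Using v(0) = 0, we get v(t) = -10·sin(2·t). Integrating velocity and using the initial condition x(0) = 10, we get x(t) = 5·cos(2·t) + 5. Using x(t) = 5·cos(2·t) + 5 and substituting t = pi/4, we find x = 5.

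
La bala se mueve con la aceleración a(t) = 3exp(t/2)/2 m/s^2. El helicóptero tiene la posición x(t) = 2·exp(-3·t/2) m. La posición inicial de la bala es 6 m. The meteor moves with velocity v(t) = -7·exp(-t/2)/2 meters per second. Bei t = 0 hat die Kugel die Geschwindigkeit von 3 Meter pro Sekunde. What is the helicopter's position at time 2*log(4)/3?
From the given position equation x(t) = 2·exp(-3·t/2), we substitute t = 2*log(4)/3 to get x = 1/2.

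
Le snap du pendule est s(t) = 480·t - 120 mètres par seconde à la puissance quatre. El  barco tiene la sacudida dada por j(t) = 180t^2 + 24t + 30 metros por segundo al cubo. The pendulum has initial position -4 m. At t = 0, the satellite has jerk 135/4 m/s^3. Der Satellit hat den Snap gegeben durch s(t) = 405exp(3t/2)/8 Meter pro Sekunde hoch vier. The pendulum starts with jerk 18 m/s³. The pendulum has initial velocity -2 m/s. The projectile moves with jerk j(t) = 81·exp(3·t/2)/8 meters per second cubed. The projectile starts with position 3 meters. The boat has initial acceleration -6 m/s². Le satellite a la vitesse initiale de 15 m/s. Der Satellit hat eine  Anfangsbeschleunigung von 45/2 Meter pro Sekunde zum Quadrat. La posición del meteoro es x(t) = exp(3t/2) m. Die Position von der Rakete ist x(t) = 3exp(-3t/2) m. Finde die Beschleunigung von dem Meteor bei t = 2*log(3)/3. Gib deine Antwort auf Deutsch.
Wir müssen unsere Gleichung für die Position x(t) = exp(3·t/2) 2-mal ableiten. Durch Ableiten von der Position erhalten wir die Geschwindigkeit: v(t) = 3·exp(3·t/2)/2. Durch Ableiten von der Geschwindigkeit erhalten wir die Beschleunigung: a(t) = 9·exp(3·t/2)/4. Aus der Gleichung für die Beschleunigung a(t) = 9·exp(3·t/2)/4, setzen wir t = 2*log(3)/3 ein und erhalten a = 27/4.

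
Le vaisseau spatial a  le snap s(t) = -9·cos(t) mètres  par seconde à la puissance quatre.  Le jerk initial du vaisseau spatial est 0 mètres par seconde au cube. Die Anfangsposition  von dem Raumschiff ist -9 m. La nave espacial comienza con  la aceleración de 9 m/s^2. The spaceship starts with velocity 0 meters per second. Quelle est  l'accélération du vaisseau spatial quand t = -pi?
En partant du snap s(t) = -9·cos(t), nous prenons 2 intégrales. La primitive du snap, avec j(0) = 0, donne le jerk: j(t) = -9·sin(t). La primitive du jerk, avec a(0) = 9, donne l'accélération: a(t) = 9·cos(t). De l'équation de l'accélération a(t) = 9·cos(t), nous substituons t = -pi pour obtenir a = -9.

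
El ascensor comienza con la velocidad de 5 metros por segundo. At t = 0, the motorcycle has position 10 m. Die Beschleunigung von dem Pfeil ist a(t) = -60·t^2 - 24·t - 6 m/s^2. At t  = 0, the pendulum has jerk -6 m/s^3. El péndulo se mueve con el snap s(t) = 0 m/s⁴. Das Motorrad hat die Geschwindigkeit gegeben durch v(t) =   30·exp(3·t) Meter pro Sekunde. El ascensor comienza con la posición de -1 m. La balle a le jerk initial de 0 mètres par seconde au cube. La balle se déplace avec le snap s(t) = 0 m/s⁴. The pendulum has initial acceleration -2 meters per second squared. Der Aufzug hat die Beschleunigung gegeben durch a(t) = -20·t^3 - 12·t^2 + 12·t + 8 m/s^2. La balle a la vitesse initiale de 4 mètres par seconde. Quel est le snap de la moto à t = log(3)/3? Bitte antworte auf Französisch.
Nous devons dériver notre équation de la vitesse v(t) = 30·exp(3·t) 3 fois. La dérivée de la vitesse donne l'accélération: a(t) = 90·exp(3·t). En prenant d/dt de a(t), nous trouvons j(t) = 270·exp(3·t). La dérivée du jerk donne le snap: s(t) = 810·exp(3·t). En utilisant s(t) = 810·exp(3·t) et en substituant t = log(3)/3, nous trouvons s = 2430.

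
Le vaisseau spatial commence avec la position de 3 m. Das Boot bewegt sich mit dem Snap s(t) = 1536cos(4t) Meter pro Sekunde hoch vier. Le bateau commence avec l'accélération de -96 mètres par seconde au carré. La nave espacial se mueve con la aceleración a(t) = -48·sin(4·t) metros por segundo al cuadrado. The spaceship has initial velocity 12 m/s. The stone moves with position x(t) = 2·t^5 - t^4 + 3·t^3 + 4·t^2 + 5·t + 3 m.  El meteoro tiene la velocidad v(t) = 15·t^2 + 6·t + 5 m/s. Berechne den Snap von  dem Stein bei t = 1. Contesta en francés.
Nous devons dériver notre équation de la position x(t) = 2·t^5 - t^4 + 3·t^3 + 4·t^2 + 5·t + 3 4 fois. En dérivant la position, nous obtenons la vitesse: v(t) = 10·t^4 - 4·t^3 + 9·t^2 + 8·t + 5. En prenant d/dt de v(t), nous trouvons a(t) = 40·t^3 - 12·t^2 + 18·t + 8. La dérivée de l'accélération donne le jerk: j(t) = 120·t^2 - 24·t + 18. En prenant d/dt de j(t), nous trouvons s(t) = 240·t - 24. De l'équation du snap s(t) = 240·t - 24, nous substituons t = 1 pour obtenir s = 216.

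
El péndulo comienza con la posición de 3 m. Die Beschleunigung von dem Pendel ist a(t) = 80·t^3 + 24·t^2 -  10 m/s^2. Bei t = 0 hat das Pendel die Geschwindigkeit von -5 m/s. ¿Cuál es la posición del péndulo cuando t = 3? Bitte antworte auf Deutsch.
Ausgehend von der Beschleunigung a(t) = 80·t^3 + 24·t^2 - 10, nehmen wir 2 Integrale. Mit ∫a(t)dt und Anwendung von v(0) = -5, finden wir v(t) = 20·t^4 + 8·t^3 - 10·t - 5. Durch Integration von der Geschwindigkeit und Verwendung der Anfangsbedingung x(0) = 3, erhalten wir x(t) = 4·t^5 + 2·t^4 - 5·t^2 - 5·t + 3. Aus der Gleichung für die Position x(t) = 4·t^5 + 2·t^4 - 5·t^2 - 5·t + 3, setzen wir t = 3 ein und erhalten x = 1077.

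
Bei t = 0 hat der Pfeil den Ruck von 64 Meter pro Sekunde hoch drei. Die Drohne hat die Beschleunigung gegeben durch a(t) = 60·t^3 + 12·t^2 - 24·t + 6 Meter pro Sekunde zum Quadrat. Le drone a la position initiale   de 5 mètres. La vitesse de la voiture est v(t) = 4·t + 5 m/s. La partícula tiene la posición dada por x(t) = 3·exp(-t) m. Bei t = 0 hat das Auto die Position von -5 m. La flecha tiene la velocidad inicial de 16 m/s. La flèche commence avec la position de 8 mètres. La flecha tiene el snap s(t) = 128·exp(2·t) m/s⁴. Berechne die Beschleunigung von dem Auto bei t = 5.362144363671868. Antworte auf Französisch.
En partant de la vitesse v(t) = 4·t + 5, nous prenons 1 dérivée. En dérivant la vitesse, nous obtenons l'accélération: a(t) = 4. De l'équation de l'accélération a(t) = 4, nous substituons t = 5.362144363671868 pour obtenir a = 4.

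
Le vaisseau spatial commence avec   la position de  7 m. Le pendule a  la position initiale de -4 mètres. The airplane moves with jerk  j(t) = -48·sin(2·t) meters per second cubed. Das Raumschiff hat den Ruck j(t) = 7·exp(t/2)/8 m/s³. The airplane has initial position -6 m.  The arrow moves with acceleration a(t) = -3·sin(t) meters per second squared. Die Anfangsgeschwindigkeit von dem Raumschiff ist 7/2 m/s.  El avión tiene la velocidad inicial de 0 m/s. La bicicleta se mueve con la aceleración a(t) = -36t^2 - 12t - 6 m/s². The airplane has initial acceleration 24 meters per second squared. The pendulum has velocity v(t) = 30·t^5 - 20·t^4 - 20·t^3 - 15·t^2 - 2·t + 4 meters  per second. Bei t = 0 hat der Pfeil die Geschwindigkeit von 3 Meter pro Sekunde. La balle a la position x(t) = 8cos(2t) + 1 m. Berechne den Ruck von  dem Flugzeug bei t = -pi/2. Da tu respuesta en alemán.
Wir haben den Ruck j(t) = -48·sin(2·t). Durch Einsetzen von t = -pi/2: j(-pi/2) = 0.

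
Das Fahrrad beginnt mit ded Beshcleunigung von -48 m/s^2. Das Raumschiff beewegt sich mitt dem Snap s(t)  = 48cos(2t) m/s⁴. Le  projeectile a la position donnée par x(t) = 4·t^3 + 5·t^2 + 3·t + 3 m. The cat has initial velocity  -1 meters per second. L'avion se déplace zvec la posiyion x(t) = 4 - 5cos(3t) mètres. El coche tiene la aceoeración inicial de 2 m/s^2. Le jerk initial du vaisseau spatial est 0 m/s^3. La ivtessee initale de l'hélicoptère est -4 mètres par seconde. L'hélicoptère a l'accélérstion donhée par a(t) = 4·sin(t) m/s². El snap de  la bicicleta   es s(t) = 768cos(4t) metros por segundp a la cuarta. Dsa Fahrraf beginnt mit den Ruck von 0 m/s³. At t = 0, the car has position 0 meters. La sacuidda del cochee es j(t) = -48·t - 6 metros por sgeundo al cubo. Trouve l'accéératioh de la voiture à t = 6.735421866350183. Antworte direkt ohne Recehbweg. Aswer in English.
The answer is -1127.19431642310.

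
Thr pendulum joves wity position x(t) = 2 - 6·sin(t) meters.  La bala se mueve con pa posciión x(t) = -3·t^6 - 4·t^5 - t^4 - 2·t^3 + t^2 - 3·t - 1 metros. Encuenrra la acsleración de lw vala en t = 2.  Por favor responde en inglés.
To solve this, we need to take 2 derivatives of our position equation x(t) = -3·t^6 - 4·t^5 - t^4 - 2·t^3 + t^2 - 3·t - 1. Taking d/dt of x(t), we find v(t) = -18·t^5 - 20·t^4 - 4·t^3 - 6·t^2 + 2·t - 3. The derivative of velocity gives acceleration: a(t) = -90·t^4 - 80·t^3 - 12·t^2 - 12·t + 2. We have acceleration a(t) = -90·t^4 - 80·t^3 - 12·t^2 - 12·t + 2. Substituting t = 2: a(2) = -2150.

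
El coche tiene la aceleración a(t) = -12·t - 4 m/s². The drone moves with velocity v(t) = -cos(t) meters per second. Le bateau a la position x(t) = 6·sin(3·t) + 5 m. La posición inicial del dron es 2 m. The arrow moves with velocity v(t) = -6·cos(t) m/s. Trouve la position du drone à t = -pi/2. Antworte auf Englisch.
We need to integrate our velocity equation v(t) = -cos(t) 1 time. Finding the integral of v(t) and using x(0) = 2: x(t) = 2 - sin(t). From the given position equation x(t) = 2 - sin(t), we substitute t = -pi/2 to get x = 3.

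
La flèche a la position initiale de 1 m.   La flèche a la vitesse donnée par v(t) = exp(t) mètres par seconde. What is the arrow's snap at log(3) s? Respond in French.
En partant de la vitesse v(t) = exp(t), nous prenons 3 dérivées. En prenant d/dt de v(t), nous trouvons a(t) = exp(t). En dérivant l'accélération, nous obtenons le jerk: j(t) = exp(t). La dérivée du jerk donne le snap: s(t) = exp(t). En utilisant s(t) = exp(t) et en substituant t = log(3), nous trouvons s = 3.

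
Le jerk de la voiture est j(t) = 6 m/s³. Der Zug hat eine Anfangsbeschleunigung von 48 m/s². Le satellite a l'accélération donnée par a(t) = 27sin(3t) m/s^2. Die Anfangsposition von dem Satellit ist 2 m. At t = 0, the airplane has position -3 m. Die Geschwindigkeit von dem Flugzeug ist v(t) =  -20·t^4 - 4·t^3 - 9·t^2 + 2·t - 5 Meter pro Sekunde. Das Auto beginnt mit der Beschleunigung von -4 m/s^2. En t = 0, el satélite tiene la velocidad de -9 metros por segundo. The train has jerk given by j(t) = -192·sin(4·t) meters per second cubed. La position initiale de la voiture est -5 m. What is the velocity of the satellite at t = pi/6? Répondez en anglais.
To solve this, we need to take 1 integral of our acceleration equation a(t) = 27·sin(3·t). The integral of acceleration is velocity. Using v(0) = -9, we get v(t) = -9·cos(3·t). Using v(t) = -9·cos(3·t) and substituting t = pi/6, we find v = 0.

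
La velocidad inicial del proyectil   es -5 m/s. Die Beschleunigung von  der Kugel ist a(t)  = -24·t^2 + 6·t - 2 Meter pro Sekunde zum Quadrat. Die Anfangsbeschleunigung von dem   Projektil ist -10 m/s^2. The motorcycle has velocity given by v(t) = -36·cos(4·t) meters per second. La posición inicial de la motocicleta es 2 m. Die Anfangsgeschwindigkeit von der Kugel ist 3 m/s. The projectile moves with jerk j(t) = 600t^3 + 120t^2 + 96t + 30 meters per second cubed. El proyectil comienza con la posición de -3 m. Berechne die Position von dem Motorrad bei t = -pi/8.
Wir müssen unsere Gleichung für die Geschwindigkeit v(t) = -36·cos(4·t) 1-mal integrieren. Das Integral von der Geschwindigkeit, mit x(0) = 2, ergibt die Position: x(t) = 2 - 9·sin(4·t). Mit x(t) = 2 - 9·sin(4·t) und Einsetzen von t = -pi/8, finden wir x = 11.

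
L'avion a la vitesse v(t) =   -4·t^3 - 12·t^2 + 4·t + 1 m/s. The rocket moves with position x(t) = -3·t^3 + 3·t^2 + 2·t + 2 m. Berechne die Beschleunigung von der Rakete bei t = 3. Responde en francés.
En partant de la position x(t) = -3·t^3 + 3·t^2 + 2·t + 2, nous prenons 2 dérivées. La dérivée de la position donne la vitesse: v(t) = -9·t^2 + 6·t + 2. En prenant d/dt de v(t), nous trouvons a(t) = 6 - 18·t. De l'équation de l'accélération a(t) = 6 - 18·t, nous substituons t = 3 pour obtenir a = -48.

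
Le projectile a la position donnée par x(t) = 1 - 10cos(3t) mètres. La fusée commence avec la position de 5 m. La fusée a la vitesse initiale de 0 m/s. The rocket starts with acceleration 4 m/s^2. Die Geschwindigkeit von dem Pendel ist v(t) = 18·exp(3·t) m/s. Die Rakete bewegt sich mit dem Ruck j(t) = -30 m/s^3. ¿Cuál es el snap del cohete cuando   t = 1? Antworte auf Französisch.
En partant du jerk j(t) = -30, nous prenons 1 dérivée. La dérivée du jerk donne le snap: s(t) = 0. Nous avons le snap s(t) = 0. En substituant t = 1: s(1) = 0.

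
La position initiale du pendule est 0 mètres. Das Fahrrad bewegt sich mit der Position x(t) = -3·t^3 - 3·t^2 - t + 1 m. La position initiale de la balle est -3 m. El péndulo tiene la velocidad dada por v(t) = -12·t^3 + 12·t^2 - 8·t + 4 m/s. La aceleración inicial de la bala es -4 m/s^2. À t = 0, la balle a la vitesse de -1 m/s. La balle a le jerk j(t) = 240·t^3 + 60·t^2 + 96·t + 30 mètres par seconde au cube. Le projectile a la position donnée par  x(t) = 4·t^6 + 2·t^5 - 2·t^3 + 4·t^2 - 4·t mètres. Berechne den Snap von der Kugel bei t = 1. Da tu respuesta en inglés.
We must differentiate our jerk equation j(t) = 240·t^3 + 60·t^2 + 96·t + 30 1 time. The derivative of jerk gives snap: s(t) = 720·t^2 + 120·t + 96. From the given snap equation s(t) = 720·t^2 + 120·t + 96, we substitute t = 1 to get s = 936.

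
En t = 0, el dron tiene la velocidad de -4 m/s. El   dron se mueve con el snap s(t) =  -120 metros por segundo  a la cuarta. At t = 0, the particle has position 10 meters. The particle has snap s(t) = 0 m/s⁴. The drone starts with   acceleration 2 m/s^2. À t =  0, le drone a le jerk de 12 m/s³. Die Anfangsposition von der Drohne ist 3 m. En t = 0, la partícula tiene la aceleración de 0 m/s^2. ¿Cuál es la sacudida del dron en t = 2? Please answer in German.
Wir müssen unsere Gleichung für den Snap s(t) = -120 1-mal integrieren. Die Stammfunktion von dem Snap, mit j(0) = 12, ergibt den Ruck: j(t) = 12 - 120·t. Wir haben den Ruck j(t) = 12 - 120·t. Durch Einsetzen von t = 2: j(2) = -228.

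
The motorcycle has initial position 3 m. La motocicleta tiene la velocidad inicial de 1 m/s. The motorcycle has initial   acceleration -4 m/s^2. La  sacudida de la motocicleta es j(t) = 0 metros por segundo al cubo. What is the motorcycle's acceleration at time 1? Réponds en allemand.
Ausgehend von dem Ruck j(t) = 0, nehmen wir 1 Integral. Durch Integration von dem Ruck und Verwendung der Anfangsbedingung a(0) = -4, erhalten wir a(t) = -4. Mit a(t) = -4 und Einsetzen von t = 1, finden wir a = -4.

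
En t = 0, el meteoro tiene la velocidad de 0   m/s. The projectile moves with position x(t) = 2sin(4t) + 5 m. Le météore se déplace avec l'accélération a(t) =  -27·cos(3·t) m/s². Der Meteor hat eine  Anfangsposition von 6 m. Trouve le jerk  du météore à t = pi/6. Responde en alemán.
Ausgehend von der Beschleunigung a(t) = -27·cos(3·t), nehmen wir 1 Ableitung. Die Ableitung von der Beschleunigung ergibt den Ruck: j(t) = 81·sin(3·t). Wir haben den Ruck j(t) = 81·sin(3·t). Durch Einsetzen von t = pi/6: j(pi/6) = 81.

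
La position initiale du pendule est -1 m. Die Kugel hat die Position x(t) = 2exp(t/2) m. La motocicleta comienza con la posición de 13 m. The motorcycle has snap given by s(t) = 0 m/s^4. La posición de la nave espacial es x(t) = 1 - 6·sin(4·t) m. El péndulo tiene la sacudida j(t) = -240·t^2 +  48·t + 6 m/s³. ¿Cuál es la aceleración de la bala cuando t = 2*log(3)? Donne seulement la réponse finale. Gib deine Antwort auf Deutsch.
a(2*log(3)) = 3/2.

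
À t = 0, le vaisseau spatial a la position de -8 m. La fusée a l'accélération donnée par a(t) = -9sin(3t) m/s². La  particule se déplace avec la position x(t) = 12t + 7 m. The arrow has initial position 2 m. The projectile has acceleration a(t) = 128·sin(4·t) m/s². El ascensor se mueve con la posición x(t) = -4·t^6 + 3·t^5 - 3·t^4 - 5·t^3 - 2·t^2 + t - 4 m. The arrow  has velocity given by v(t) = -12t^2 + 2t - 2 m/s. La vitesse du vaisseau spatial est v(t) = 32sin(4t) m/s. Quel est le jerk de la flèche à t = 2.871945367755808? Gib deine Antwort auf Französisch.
Nous devons dériver notre équation de la vitesse v(t) = -12·t^2 + 2·t - 2 2 fois. En dérivant la vitesse, nous obtenons l'accélération: a(t) = 2 - 24·t. En dérivant l'accélération, nous obtenons le jerk: j(t) = -24. Nous avons le jerk j(t) = -24. En substituant t = 2.871945367755808: j(2.871945367755808) = -24.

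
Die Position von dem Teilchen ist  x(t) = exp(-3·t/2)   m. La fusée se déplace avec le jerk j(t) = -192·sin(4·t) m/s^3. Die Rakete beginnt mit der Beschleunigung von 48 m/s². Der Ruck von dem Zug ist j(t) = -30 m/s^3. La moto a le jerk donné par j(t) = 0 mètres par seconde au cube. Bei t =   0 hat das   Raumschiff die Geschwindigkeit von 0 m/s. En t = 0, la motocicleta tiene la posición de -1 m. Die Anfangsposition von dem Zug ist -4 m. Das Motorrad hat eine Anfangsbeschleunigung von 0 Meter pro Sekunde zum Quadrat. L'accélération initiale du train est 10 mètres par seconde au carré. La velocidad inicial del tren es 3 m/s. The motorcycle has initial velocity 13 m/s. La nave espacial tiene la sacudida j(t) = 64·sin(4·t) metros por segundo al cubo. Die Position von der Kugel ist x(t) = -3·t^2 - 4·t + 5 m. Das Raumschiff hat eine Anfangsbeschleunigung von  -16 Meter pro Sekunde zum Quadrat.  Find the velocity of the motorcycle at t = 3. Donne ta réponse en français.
Nous devons trouver l'intégrale de notre équation du jerk j(t) = 0 2 fois. L'intégrale du jerk, avec a(0) = 0, donne l'accélération: a(t) = 0. En prenant ∫a(t)dt et en appliquant v(0) = 13, nous trouvons v(t) = 13. De l'équation de la vitesse v(t) = 13, nous substituons t = 3 pour obtenir v = 13.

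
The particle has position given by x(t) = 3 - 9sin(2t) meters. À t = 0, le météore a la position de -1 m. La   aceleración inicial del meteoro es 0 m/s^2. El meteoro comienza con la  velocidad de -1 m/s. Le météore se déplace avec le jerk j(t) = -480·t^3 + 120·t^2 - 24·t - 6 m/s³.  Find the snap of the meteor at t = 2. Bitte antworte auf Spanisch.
Partiendo de la sacudida j(t) = -480·t^3 + 120·t^2 - 24·t - 6, tomamos 1 derivada. Derivando la sacudida, obtenemos el snap: s(t) = -1440·t^2 + 240·t - 24. Tenemos el snap s(t) = -1440·t^2 + 240·t - 24. Sustituyendo t = 2: s(2) = -5304.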